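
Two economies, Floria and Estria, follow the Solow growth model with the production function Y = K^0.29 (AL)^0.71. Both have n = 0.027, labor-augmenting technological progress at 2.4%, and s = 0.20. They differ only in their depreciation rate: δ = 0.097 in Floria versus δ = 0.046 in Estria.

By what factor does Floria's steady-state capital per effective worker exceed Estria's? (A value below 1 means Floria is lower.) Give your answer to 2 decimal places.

Steady-state k* = [s/(n + g + δ)]^(1/(1−α)), so the ratio is [ (s_F/(n + g + δ)_F) / (s_E/(n + g + δ)_E) ]^1.4085.
s_F/(n + g + δ)_F = 0.20/0.148 = 1.3514; s_E/(n + g + δ)_E = 0.20/0.097 = 2.0619.
Ratio = (1.3514/2.0619)^1.4085 = 0.6554^1.4085 ≈ 0.5515

ratio ≈ 0.55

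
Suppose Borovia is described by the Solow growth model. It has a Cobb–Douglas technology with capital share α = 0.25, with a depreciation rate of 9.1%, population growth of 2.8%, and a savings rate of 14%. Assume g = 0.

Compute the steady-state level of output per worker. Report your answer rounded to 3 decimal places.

Steady state requires s·f(k) = (n + δ)·k, i.e. s·k^α = (n + δ)·k.
Rearranging, k^(1−α) = s / (n + δ).
k^0.75 = 0.14 / (0.028 + 0.091) = 0.14 / 0.119 = 1.1765
k* = 1.1765^(1/0.75) ≈ 1.2420
y* = (k*)^α = 1.2420^0.25 ≈ 1.0557

y* ≈ 1.056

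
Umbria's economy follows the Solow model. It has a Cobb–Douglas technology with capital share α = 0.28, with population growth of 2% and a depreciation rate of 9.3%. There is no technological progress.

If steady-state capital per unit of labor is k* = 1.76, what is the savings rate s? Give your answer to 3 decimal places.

In steady state, investment equals break-even investment: s·k^α = (n + δ)·k.
So s / (n + δ) = (k*)^(1−α) = 1.76^0.72 = 1.5023.
Therefore s = 1.5023 × (n + δ) = 1.5023 × 0.113 = 0.1698.

s ≈ 0.170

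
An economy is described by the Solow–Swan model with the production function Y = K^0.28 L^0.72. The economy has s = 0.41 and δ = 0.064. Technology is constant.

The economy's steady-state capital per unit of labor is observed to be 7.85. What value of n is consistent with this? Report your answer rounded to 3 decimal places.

n ≈ 0.029

At the steady state, Δk = 0, so s·k^α = (n + δ)·k.
So s / (n + δ) = (k*)^(1−α) = 7.85^0.72 = 4.4087.
Therefore n + δ = s / 4.4087 = 0.41 / 4.4087 = 0.0930, so n = 0.0930 − 0.064 = 0.0290.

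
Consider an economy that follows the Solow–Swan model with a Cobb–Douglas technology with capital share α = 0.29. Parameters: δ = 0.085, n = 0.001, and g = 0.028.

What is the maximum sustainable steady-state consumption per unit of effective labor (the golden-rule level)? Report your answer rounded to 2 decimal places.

c_gold ≈ 1.04

At the golden rule, f'(k) = n + g + δ, so α·k^(α−1) = n + g + δ and k_gold = (α/(n + g + δ))^(1/(1−α)).
k_gold = (0.29/0.114)^(1/0.71) = 2.5439^1.4085 ≈ 3.7252
c_gold = f(k_gold) − (n + g + δ)·k_gold = 1.4643 − 0.114×3.7252 ≈ 1.0396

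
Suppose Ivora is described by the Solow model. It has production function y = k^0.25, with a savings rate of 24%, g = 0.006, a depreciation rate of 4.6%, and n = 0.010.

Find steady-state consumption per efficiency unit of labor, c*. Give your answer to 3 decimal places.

c* ≈ 1.193

At the steady state, Δk = 0, so s·k^α = (n + g + δ)·k.
Dividing both sides by k: k^(1−α) = s / (n + g + δ).
k^0.75 = 0.24 / (0.010 + 0.006 + 0.046) = 0.24 / 0.062 = 3.8710
k* = 3.8710^(1/0.75) ≈ 6.0780
y* = (k*)^α = 6.0780^0.25 ≈ 1.5701
c* = (1 − s)·y* = (1 − 0.24) × 1.5701 ≈ 1.1933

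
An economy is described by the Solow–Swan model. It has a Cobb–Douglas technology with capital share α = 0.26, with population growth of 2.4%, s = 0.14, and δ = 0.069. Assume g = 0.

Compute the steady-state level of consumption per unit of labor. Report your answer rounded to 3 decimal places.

At the steady state, Δk = 0, so s·k^α = (n + δ)·k.
Dividing both sides by k: k^(1−α) = s / (n + δ).
k^0.74 = 0.14 / (0.024 + 0.069) = 0.14 / 0.093 = 1.5054
k* = 1.5054^(1/0.74) ≈ 1.7381
y* = (k*)^α = 1.7381^0.26 ≈ 1.1546
c* = (1 − s)·y* = (1 − 0.14) × 1.1546 ≈ 0.9930

c* = 0.993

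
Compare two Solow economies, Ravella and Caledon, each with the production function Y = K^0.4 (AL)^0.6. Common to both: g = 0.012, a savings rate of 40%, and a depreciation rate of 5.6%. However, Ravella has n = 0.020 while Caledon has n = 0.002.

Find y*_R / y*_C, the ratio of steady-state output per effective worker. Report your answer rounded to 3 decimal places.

Steady-state y* = [s/(n + g + δ)]^(α/(1−α)), so the ratio is [ (s_R/(n + g + δ)_R) / (s_C/(n + g + δ)_C) ]^0.6667.
s_R/(n + g + δ)_R = 0.40/0.088 = 4.5455; s_C/(n + g + δ)_C = 0.40/0.070 = 5.7143.
Ratio = (4.5455/5.7143)^0.6667 = 0.7955^0.6667 ≈ 0.8585

ratio ≈ 0.859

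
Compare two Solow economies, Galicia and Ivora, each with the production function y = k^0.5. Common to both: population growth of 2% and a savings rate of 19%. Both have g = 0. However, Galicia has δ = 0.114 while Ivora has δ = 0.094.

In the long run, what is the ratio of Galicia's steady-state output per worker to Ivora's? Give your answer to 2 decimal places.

Steady-state y* = [s/(n + δ)]^(α/(1−α)), so the ratio is [ (s_G/(n + δ)_G) / (s_I/(n + δ)_I) ]^1.
s_G/(n + δ)_G = 0.19/0.134 = 1.4179; s_I/(n + δ)_I = 0.19/0.114 = 1.6667.
Ratio = (1.4179/1.6667)^1 = 0.8507^1 ≈ 0.8507

y*_G / y*_I ≈ 0.85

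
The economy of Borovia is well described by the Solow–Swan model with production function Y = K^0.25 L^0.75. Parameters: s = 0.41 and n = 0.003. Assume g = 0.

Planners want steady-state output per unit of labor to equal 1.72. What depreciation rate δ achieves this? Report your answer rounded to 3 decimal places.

Steady state requires s·f(k) = (n + δ)·k, i.e. s·k^α = (n + δ)·k.
Since y* = [s/(n + δ)]^(α/(1−α)), we have s/(n + δ) = (y*)^((1−α)/α) = 1.72^3 = 5.0884.
Therefore n + δ = s / 5.0884 = 0.41 / 5.0884 = 0.0806, so δ = 0.0806 − 0.003 = 0.0776.

δ ≈ 0.078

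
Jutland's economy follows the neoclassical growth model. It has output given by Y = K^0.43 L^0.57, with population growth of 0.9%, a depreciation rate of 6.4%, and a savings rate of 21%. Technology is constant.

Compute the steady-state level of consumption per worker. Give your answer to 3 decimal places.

c* = 1.753

Steady state requires s·f(k) = (n + δ)·k, i.e. s·k^α = (n + δ)·k.
Rearranging, k^(1−α) = s / (n + δ).
k^0.57 = 0.21 / (0.009 + 0.064) = 0.21 / 0.073 = 2.8767
k* = 2.8767^(1/0.57) ≈ 6.3838
y* = (k*)^α = 6.3838^0.43 ≈ 2.2191
c* = (1 − s)·y* = (1 − 0.21) × 2.2191 ≈ 1.7531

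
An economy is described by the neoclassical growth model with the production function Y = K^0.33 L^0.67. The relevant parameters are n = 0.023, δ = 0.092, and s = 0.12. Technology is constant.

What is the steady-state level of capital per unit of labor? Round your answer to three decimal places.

k* = 1.066

Steady state requires s·f(k) = (n + δ)·k, i.e. s·k^α = (n + δ)·k.
Rearranging, k^(1−α) = s / (n + δ).
k^0.67 = 0.12 / (0.023 + 0.092) = 0.12 / 0.115 = 1.0435
k* = 1.0435^(1/0.67) ≈ 1.0656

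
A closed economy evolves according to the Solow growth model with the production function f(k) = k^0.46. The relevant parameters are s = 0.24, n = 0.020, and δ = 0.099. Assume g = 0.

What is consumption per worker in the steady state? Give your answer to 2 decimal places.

c* ≈ 1.38

In steady state, investment equals break-even investment: s·k^α = (n + δ)·k.
Rearranging, k^(1−α) = s / (n + δ).
k^0.54 = 0.24 / (0.020 + 0.099) = 0.24 / 0.119 = 2.0168
k* = 2.0168^(1/0.54) ≈ 3.6660
y* = (k*)^α = 3.6660^0.46 ≈ 1.8177
c* = (1 − s)·y* = (1 − 0.24) × 1.8177 ≈ 1.3815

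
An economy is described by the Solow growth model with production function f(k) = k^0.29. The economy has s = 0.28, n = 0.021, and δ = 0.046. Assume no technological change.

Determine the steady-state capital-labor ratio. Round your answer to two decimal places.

k* ≈ 7.49

At the steady state, Δk = 0, so s·k^α = (n + δ)·k.
Rearranging, k^(1−α) = s / (n + δ).
k^0.71 = 0.28 / (0.021 + 0.046) = 0.28 / 0.067 = 4.1791
k* = 4.1791^(1/0.71) ≈ 7.4949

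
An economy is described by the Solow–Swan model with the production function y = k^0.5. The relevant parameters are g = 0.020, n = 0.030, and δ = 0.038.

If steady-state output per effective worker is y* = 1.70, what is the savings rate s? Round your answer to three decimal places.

s ≈ 0.150

Steady state requires s·f(k) = (n + g + δ)·k, i.e. s·k^α = (n + g + δ)·k.
Since y* = [s/(n + g + δ)]^(α/(1−α)), we have s/(n + g + δ) = (y*)^((1−α)/α) = 1.70^1 = 1.7000.
Therefore s = 1.7000 × (n + g + δ) = 1.7000 × 0.088 = 0.1496.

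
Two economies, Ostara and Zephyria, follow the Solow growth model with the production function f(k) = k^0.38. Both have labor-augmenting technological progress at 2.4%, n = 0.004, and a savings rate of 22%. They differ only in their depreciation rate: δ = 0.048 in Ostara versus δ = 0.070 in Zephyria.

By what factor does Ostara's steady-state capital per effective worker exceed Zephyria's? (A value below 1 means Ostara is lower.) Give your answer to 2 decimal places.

Steady-state k* = [s/(n + g + δ)]^(1/(1−α)), so the ratio is [ (s_O/(n + g + δ)_O) / (s_Z/(n + g + δ)_Z) ]^1.6129.
s_O/(n + g + δ)_O = 0.22/0.076 = 2.8947; s_Z/(n + g + δ)_Z = 0.22/0.098 = 2.2449.
Ratio = (2.8947/2.2449)^1.6129 = 1.2895^1.6129 ≈ 1.5069

ratio ≈ 1.51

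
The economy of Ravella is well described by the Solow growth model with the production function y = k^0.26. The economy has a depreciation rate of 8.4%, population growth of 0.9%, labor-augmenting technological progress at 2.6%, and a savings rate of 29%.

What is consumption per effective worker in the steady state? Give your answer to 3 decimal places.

c* ≈ 0.971

At the steady state, Δk = 0, so s·k^α = (n + g + δ)·k.
Dividing both sides by k: k^(1−α) = s / (n + g + δ).
k^0.74 = 0.29 / (0.009 + 0.026 + 0.084) = 0.29 / 0.119 = 2.4370
k* = 2.4370^(1/0.74) ≈ 3.3326
y* = (k*)^α = 3.3326^0.26 ≈ 1.3675
c* = (1 − s)·y* = (1 − 0.29) × 1.3675 ≈ 0.9709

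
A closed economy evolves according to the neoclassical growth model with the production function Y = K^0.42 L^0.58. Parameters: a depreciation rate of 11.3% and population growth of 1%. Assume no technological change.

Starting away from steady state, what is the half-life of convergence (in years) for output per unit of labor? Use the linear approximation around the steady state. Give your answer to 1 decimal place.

Near the steady state the convergence rate is λ = (1 − α)(n + δ).
λ = (1 − 0.42) × 0.123 = 0.58 × 0.123 = 0.07134
Half-life = ln 2 / λ = 0.6931 / 0.07134 ≈ 9.72 years

half-life ≈ 9.7 years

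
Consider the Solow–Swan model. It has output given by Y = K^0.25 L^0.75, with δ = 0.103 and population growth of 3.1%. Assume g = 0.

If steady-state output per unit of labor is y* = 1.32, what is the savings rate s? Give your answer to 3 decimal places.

Steady state requires s·f(k) = (n + δ)·k, i.e. s·k^α = (n + δ)·k.
Since y* = [s/(n + δ)]^(α/(1−α)), we have s/(n + δ) = (y*)^((1−α)/α) = 1.32^3 = 2.3000.
Therefore s = 2.3000 × (n + δ) = 2.3000 × 0.134 = 0.3082.

s ≈ 0.308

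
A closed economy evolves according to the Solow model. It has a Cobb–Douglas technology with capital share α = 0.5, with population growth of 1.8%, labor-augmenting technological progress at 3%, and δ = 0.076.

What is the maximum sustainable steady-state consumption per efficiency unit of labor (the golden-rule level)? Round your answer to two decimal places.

c_gold ≈ 2.02

At the golden rule, f'(k) = n + g + δ, so α·k^(α−1) = n + g + δ and k_gold = (α/(n + g + δ))^(1/(1−α)).
k_gold = (0.5/0.124)^(1/0.5) = 4.0323^2 ≈ 16.2594
c_gold = f(k_gold) − (n + g + δ)·k_gold = 4.0323 − 0.124×16.2594 ≈ 2.0161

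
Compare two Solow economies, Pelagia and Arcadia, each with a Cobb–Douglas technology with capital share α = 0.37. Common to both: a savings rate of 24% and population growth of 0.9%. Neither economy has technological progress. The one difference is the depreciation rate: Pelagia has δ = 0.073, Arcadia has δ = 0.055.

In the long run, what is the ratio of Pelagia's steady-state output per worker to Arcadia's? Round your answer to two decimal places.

ratio ≈ 0.86

Steady-state y* = [s/(n + δ)]^(α/(1−α)), so the ratio is [ (s_P/(n + δ)_P) / (s_A/(n + δ)_A) ]^0.5873.
s_P/(n + δ)_P = 0.24/0.082 = 2.9268; s_A/(n + δ)_A = 0.24/0.064 = 3.7500.
Ratio = (2.9268/3.7500)^0.5873 = 0.7805^0.5873 ≈ 0.8646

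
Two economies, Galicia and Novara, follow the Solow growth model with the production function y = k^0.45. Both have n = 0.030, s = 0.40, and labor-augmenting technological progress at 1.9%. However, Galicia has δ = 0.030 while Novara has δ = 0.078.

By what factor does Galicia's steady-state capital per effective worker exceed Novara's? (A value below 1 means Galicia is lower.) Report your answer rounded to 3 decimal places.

Steady-state k* = [s/(n + g + δ)]^(1/(1−α)), so the ratio is [ (s_G/(n + g + δ)_G) / (s_N/(n + g + δ)_N) ]^1.8182.
s_G/(n + g + δ)_G = 0.40/0.079 = 5.0633; s_N/(n + g + δ)_N = 0.40/0.127 = 3.1496.
Ratio = (5.0633/3.1496)^1.8182 = 1.6076^1.8182 ≈ 2.3707

ratio ≈ 2.371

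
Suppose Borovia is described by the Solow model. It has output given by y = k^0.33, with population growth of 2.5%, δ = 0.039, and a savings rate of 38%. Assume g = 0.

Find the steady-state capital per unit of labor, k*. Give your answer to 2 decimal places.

k* ≈ 14.28

At the steady state, Δk = 0, so s·k^α = (n + δ)·k.
Dividing both sides by k: k^(1−α) = s / (n + δ).
k^0.67 = 0.38 / (0.025 + 0.039) = 0.38 / 0.064 = 5.9375
k* = 5.9375^(1/0.67) ≈ 14.2768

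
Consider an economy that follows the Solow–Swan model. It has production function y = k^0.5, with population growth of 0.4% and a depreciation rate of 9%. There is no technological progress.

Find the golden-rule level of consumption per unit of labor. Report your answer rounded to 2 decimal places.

At the golden rule, f'(k) = n + δ, so α·k^(α−1) = n + δ and k_gold = (α/(n + δ))^(1/(1−α)).
k_gold = (0.5/0.094)^(1/0.5) = 5.3191^2 ≈ 28.2928
c_gold = f(k_gold) − (n + δ)·k_gold = 5.3191 − 0.094×28.2928 ≈ 2.6596

c_gold ≈ 2.66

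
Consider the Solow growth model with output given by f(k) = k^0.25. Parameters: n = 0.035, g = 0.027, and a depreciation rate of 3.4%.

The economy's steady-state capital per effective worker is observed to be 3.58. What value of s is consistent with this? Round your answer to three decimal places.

s ≈ 0.250

In steady state, investment equals break-even investment: s·k^α = (n + g + δ)·k.
So s / (n + g + δ) = (k*)^(1−α) = 3.58^0.75 = 2.6026.
Therefore s = 2.6026 × (n + g + δ) = 2.6026 × 0.096 = 0.2498.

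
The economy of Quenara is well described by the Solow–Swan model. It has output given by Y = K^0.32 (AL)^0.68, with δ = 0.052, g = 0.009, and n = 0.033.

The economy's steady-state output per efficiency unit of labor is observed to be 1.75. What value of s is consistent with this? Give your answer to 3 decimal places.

s ≈ 0.309

At the steady state, Δk = 0, so s·k^α = (n + g + δ)·k.
Since y* = [s/(n + g + δ)]^(α/(1−α)), we have s/(n + g + δ) = (y*)^((1−α)/α) = 1.75^2.125 = 3.2844.
Therefore s = 3.2844 × (n + g + δ) = 3.2844 × 0.094 = 0.3087.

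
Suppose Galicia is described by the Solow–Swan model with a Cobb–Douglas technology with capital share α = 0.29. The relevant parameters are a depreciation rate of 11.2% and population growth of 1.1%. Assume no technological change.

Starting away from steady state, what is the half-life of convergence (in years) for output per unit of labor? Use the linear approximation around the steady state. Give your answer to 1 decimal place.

Near the steady state the convergence rate is λ = (1 − α)(n + δ).
λ = (1 − 0.29) × 0.123 = 0.71 × 0.123 = 0.08733
Half-life = ln 2 / λ = 0.6931 / 0.08733 ≈ 7.94 years

t_½ ≈ 7.9 years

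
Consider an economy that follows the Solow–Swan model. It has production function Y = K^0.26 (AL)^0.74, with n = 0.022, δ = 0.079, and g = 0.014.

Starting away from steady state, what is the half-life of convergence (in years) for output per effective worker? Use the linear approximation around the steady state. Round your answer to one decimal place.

Near the steady state the convergence rate is λ = (1 − α)(n + g + δ).
λ = (1 − 0.26) × 0.115 = 0.74 × 0.115 = 0.0851
Half-life = ln 2 / λ = 0.6931 / 0.0851 ≈ 8.14 years

about 8.1 years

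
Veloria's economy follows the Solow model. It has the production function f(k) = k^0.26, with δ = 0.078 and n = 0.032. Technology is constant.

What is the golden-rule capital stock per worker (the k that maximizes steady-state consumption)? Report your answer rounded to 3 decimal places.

k_gold ≈ 3.198

The golden rule sets f'(k) = n + δ, i.e. α·k^(α−1) = n + δ.
So k^(1−α) = α / (n + δ) = 0.26 / 0.110 = 2.3636.
k_gold = 2.3636^(1/0.74) ≈ 3.1976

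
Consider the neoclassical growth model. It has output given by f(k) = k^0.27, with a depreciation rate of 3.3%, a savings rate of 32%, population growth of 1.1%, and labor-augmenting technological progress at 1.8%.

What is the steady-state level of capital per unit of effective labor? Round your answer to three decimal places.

k* ≈ 9.471

At the steady state, Δk = 0, so s·k^α = (n + g + δ)·k.
Dividing both sides by k: k^(1−α) = s / (n + g + δ).
k^0.73 = 0.32 / (0.011 + 0.018 + 0.033) = 0.32 / 0.062 = 5.1613
k* = 5.1613^(1/0.73) ≈ 9.4707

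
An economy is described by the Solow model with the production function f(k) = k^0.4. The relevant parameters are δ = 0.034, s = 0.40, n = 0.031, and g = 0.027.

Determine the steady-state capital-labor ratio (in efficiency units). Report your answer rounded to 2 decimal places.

At the steady state, Δk = 0, so s·k^α = (n + g + δ)·k.
Rearranging, k^(1−α) = s / (n + g + δ).
k^0.6 = 0.40 / (0.031 + 0.027 + 0.034) = 0.40 / 0.092 = 4.3478
k* = 4.3478^(1/0.6) ≈ 11.5820

k* ≈ 11.58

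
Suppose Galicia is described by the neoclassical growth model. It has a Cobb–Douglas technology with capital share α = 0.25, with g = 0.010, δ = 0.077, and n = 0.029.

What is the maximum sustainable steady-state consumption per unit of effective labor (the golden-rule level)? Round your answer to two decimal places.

At the golden rule, f'(k) = n + g + δ, so α·k^(α−1) = n + g + δ and k_gold = (α/(n + g + δ))^(1/(1−α)).
k_gold = (0.25/0.116)^(1/0.75) = 2.1552^1.3333 ≈ 2.7838
c_gold = f(k_gold) − (n + g + δ)·k_gold = 1.2917 − 0.116×2.7838 ≈ 0.9688

c_gold ≈ 0.97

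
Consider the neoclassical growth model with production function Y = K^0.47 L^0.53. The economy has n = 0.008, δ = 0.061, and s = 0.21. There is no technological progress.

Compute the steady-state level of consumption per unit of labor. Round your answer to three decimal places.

c* = 2.120

In steady state, investment equals break-even investment: s·k^α = (n + δ)·k.
Dividing both sides by k: k^(1−α) = s / (n + δ).
k^0.53 = 0.21 / (0.008 + 0.061) = 0.21 / 0.069 = 3.0435
k* = 3.0435^(1/0.53) ≈ 8.1663
y* = (k*)^α = 8.1663^0.47 ≈ 2.6832
c* = (1 − s)·y* = (1 − 0.21) × 2.6832 ≈ 2.1197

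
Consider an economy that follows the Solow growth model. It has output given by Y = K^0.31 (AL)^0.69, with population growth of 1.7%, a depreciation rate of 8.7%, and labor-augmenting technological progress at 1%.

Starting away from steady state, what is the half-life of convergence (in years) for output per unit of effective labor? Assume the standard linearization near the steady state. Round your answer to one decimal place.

Near the steady state the convergence rate is λ = (1 − α)(n + g + δ).
λ = (1 − 0.31) × 0.114 = 0.69 × 0.114 = 0.07866
Half-life = ln 2 / λ = 0.6931 / 0.07866 ≈ 8.81 years

t_½ ≈ 8.8 years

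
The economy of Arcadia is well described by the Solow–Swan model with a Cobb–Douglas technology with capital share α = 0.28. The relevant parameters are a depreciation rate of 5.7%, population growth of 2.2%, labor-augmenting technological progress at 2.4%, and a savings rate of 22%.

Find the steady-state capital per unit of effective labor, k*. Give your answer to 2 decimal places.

k* ≈ 2.87

At the steady state, Δk = 0, so s·k^α = (n + g + δ)·k.
Rearranging, k^(1−α) = s / (n + g + δ).
k^0.72 = 0.22 / (0.022 + 0.024 + 0.057) = 0.22 / 0.103 = 2.1359
k* = 2.1359^(1/0.72) ≈ 2.8691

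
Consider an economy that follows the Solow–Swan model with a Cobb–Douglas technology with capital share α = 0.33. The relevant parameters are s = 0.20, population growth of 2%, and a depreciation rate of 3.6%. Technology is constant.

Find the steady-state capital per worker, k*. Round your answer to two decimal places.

In steady state, investment equals break-even investment: s·k^α = (n + δ)·k.
Dividing both sides by k: k^(1−α) = s / (n + δ).
k^0.67 = 0.20 / (0.020 + 0.036) = 0.20 / 0.056 = 3.5714
k* = 3.5714^(1/0.67) ≈ 6.6855

k* = 6.69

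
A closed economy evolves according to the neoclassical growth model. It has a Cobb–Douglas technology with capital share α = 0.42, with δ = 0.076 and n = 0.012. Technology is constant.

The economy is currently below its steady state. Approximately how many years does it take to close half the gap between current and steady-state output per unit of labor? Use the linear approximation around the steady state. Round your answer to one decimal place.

t_½ ≈ 13.6 years

Near the steady state the convergence rate is λ = (1 − α)(n + δ).
λ = (1 − 0.42) × 0.088 = 0.58 × 0.088 = 0.05104
Half-life = ln 2 / λ = 0.6931 / 0.05104 ≈ 13.58 years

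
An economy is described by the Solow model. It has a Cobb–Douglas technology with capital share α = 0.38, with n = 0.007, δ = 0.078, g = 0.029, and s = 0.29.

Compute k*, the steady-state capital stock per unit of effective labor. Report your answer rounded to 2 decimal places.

In steady state, investment equals break-even investment: s·k^α = (n + g + δ)·k.
Rearranging, k^(1−α) = s / (n + g + δ).
k^0.62 = 0.29 / (0.007 + 0.029 + 0.078) = 0.29 / 0.114 = 2.5439
k* = 2.5439^(1/0.62) ≈ 4.5085

k* ≈ 4.51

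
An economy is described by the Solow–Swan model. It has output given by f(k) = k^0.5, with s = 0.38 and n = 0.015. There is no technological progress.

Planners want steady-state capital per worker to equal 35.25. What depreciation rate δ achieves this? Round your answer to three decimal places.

In steady state, investment equals break-even investment: s·k^α = (n + δ)·k.
So s / (n + δ) = (k*)^(1−α) = 35.25^0.5 = 5.9372.
Therefore n + δ = s / 5.9372 = 0.38 / 5.9372 = 0.0640, so δ = 0.0640 − 0.015 = 0.0490.

δ ≈ 0.049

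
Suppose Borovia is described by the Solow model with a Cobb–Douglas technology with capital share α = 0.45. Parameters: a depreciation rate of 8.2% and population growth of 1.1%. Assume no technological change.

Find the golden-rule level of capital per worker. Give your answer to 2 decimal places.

The golden rule sets f'(k) = n + δ, i.e. α·k^(α−1) = n + δ.
So k^(1−α) = α / (n + δ) = 0.45 / 0.093 = 4.8387.
k_gold = 4.8387^(1/0.55) ≈ 17.5777

k_gold ≈ 17.58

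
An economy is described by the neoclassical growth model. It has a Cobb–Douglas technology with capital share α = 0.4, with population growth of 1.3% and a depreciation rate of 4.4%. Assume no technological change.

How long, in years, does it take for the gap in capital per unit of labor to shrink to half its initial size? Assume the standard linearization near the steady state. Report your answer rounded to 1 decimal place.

half-life ≈ 20.3 years

Near the steady state the convergence rate is λ = (1 − α)(n + δ).
λ = (1 − 0.4) × 0.057 = 0.6 × 0.057 = 0.0342
Half-life = ln 2 / λ = 0.6931 / 0.0342 ≈ 20.27 years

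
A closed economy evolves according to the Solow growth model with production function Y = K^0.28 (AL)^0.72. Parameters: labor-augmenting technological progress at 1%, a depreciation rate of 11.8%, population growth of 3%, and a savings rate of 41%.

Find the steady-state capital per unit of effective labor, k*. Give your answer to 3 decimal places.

k* ≈ 3.760

Steady state requires s·f(k) = (n + g + δ)·k, i.e. s·k^α = (n + g + δ)·k.
Dividing both sides by k: k^(1−α) = s / (n + g + δ).
k^0.72 = 0.41 / (0.030 + 0.010 + 0.118) = 0.41 / 0.158 = 2.5949
k* = 2.5949^(1/0.72) ≈ 3.7598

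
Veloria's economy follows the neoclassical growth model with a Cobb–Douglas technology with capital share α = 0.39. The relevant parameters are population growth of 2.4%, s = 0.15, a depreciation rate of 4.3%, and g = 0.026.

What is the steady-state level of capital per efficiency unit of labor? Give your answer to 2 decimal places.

k* = 2.19

At the steady state, Δk = 0, so s·k^α = (n + g + δ)·k.
Rearranging, k^(1−α) = s / (n + g + δ).
k^0.61 = 0.15 / (0.024 + 0.026 + 0.043) = 0.15 / 0.093 = 1.6129
k* = 1.6129^(1/0.61) ≈ 2.1895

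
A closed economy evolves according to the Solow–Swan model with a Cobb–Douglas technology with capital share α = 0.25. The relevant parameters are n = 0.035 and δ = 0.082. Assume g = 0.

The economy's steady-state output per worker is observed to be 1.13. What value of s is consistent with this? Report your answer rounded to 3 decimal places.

Steady state requires s·f(k) = (n + δ)·k, i.e. s·k^α = (n + δ)·k.
Since y* = [s/(n + δ)]^(α/(1−α)), we have s/(n + δ) = (y*)^((1−α)/α) = 1.13^3 = 1.4429.
Therefore s = 1.4429 × (n + δ) = 1.4429 × 0.117 = 0.1688.

s ≈ 0.169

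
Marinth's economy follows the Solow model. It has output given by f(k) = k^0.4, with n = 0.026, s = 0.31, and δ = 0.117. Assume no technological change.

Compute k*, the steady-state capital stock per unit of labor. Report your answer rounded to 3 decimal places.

In steady state, investment equals break-even investment: s·k^α = (n + δ)·k.
Rearranging, k^(1−α) = s / (n + δ).
k^0.6 = 0.31 / (0.026 + 0.117) = 0.31 / 0.143 = 2.1678
k* = 2.1678^(1/0.6) ≈ 3.6310

k* = 3.631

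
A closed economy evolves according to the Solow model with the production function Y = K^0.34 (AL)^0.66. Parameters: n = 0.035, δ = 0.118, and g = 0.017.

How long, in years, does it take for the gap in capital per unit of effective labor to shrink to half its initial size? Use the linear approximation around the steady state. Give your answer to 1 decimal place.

t_½ ≈ 6.2 years

Near the steady state the convergence rate is λ = (1 − α)(n + g + δ).
λ = (1 − 0.34) × 0.170 = 0.66 × 0.170 = 0.1122
Half-life = ln 2 / λ = 0.6931 / 0.1122 ≈ 6.18 years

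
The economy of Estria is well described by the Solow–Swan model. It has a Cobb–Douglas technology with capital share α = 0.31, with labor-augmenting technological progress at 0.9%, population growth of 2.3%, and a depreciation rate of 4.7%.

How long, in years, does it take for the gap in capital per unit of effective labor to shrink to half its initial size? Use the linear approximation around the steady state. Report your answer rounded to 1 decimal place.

Near the steady state the convergence rate is λ = (1 − α)(n + g + δ).
λ = (1 − 0.31) × 0.079 = 0.69 × 0.079 = 0.05451
Half-life = ln 2 / λ = 0.6931 / 0.05451 ≈ 12.72 years

about 12.7 years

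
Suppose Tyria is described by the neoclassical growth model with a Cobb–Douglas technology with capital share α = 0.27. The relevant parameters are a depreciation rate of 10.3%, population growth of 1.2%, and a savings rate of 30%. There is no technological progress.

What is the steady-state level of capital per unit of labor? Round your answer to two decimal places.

k* = 3.72

Steady state requires s·f(k) = (n + δ)·k, i.e. s·k^α = (n + δ)·k.
Dividing both sides by k: k^(1−α) = s / (n + δ).
k^0.73 = 0.30 / (0.012 + 0.103) = 0.30 / 0.115 = 2.6087
k* = 2.6087^(1/0.73) ≈ 3.7192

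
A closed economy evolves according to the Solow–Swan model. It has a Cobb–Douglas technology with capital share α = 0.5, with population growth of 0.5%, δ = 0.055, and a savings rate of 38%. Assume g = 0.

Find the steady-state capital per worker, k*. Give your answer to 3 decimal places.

Steady state requires s·f(k) = (n + δ)·k, i.e. s·k^α = (n + δ)·k.
Dividing both sides by k: k^(1−α) = s / (n + δ).
k^0.5 = 0.38 / (0.005 + 0.055) = 0.38 / 0.060 = 6.3333
k* = 6.3333^(1/0.5) ≈ 40.1107

k* ≈ 40.111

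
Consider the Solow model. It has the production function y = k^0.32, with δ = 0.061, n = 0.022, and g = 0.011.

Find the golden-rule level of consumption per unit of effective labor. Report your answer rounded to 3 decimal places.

At the golden rule, f'(k) = n + g + δ, so α·k^(α−1) = n + g + δ and k_gold = (α/(n + g + δ))^(1/(1−α)).
k_gold = (0.32/0.094)^(1/0.68) = 3.4043^1.4706 ≈ 6.0590
c_gold = f(k_gold) − (n + g + δ)·k_gold = 1.7798 − 0.094×6.0590 ≈ 1.2103

c_gold ≈ 1.210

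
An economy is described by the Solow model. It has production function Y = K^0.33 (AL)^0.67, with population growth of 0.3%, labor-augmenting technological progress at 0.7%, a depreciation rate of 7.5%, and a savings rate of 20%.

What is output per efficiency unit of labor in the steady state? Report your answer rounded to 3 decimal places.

y* ≈ 1.524

At the steady state, Δk = 0, so s·k^α = (n + g + δ)·k.
Rearranging, k^(1−α) = s / (n + g + δ).
k^0.67 = 0.20 / (0.003 + 0.007 + 0.075) = 0.20 / 0.085 = 2.3529
k* = 2.3529^(1/0.67) ≈ 3.5862
y* = (k*)^α = 3.5862^0.33 ≈ 1.5242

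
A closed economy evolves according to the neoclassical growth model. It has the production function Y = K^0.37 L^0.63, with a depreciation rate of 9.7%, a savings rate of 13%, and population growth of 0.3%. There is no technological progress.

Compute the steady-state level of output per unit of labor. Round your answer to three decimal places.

y* = 1.167

In steady state, investment equals break-even investment: s·k^α = (n + δ)·k.
Rearranging, k^(1−α) = s / (n + δ).
k^0.63 = 0.13 / (0.003 + 0.097) = 0.13 / 0.100 = 1.3000
k* = 1.3000^(1/0.63) ≈ 1.5166
y* = (k*)^α = 1.5166^0.37 ≈ 1.1666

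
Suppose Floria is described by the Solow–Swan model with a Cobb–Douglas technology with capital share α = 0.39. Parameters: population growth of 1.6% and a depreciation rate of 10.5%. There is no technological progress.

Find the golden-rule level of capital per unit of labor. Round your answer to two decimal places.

k_gold ≈ 6.81

The golden rule sets f'(k) = n + δ, i.e. α·k^(α−1) = n + δ.
So k^(1−α) = α / (n + δ) = 0.39 / 0.121 = 3.2231.
k_gold = 3.2231^(1/0.61) ≈ 6.8114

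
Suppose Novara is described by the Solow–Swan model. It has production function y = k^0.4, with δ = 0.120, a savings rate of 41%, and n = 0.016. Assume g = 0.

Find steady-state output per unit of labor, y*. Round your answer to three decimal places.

At the steady state, Δk = 0, so s·k^α = (n + δ)·k.
Dividing both sides by k: k^(1−α) = s / (n + δ).
k^0.6 = 0.41 / (0.016 + 0.120) = 0.41 / 0.136 = 3.0147
k* = 3.0147^(1/0.6) ≈ 6.2913
y* = (k*)^α = 6.2913^0.4 ≈ 2.0869

y* ≈ 2.087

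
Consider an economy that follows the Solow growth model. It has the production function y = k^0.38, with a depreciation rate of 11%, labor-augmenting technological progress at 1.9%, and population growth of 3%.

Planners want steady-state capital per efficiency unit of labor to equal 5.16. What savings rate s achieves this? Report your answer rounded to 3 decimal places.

s ≈ 0.440

Steady state requires s·f(k) = (n + g + δ)·k, i.e. s·k^α = (n + g + δ)·k.
So s / (n + g + δ) = (k*)^(1−α) = 5.16^0.62 = 2.7659.
Therefore s = 2.7659 × (n + g + δ) = 2.7659 × 0.159 = 0.4398.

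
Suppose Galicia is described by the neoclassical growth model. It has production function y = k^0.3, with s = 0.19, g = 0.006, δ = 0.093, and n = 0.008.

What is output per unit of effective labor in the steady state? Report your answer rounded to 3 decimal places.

y* ≈ 1.279

Steady state requires s·f(k) = (n + g + δ)·k, i.e. s·k^α = (n + g + δ)·k.
Dividing both sides by k: k^(1−α) = s / (n + g + δ).
k^0.7 = 0.19 / (0.008 + 0.006 + 0.093) = 0.19 / 0.107 = 1.7757
k* = 1.7757^(1/0.7) ≈ 2.2711
y* = (k*)^α = 2.2711^0.3 ≈ 1.2790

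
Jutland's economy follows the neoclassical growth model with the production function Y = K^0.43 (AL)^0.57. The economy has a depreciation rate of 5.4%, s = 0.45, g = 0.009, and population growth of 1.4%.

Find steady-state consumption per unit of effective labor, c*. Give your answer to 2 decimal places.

c* ≈ 2.08

Steady state requires s·f(k) = (n + g + δ)·k, i.e. s·k^α = (n + g + δ)·k.
Dividing both sides by k: k^(1−α) = s / (n + g + δ).
k^0.57 = 0.45 / (0.014 + 0.009 + 0.054) = 0.45 / 0.077 = 5.8442
k* = 5.8442^(1/0.57) ≈ 22.1377
y* = (k*)^α = 22.1377^0.43 ≈ 3.7880
c* = (1 − s)·y* = (1 − 0.45) × 3.7880 ≈ 2.0834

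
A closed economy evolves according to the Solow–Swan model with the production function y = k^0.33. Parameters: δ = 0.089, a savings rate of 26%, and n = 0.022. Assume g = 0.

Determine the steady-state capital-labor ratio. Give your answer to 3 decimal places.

In steady state, investment equals break-even investment: s·k^α = (n + δ)·k.
Dividing both sides by k: k^(1−α) = s / (n + δ).
k^0.67 = 0.26 / (0.022 + 0.089) = 0.26 / 0.111 = 2.3423
k* = 2.3423^(1/0.67) ≈ 3.5621

k* = 3.562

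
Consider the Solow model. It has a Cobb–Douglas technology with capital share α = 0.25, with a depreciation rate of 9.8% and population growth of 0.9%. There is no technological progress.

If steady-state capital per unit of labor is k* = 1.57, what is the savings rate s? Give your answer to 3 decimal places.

Steady state requires s·f(k) = (n + δ)·k, i.e. s·k^α = (n + δ)·k.
So s / (n + δ) = (k*)^(1−α) = 1.57^0.75 = 1.4026.
Therefore s = 1.4026 × (n + δ) = 1.4026 × 0.107 = 0.1501.

s ≈ 0.150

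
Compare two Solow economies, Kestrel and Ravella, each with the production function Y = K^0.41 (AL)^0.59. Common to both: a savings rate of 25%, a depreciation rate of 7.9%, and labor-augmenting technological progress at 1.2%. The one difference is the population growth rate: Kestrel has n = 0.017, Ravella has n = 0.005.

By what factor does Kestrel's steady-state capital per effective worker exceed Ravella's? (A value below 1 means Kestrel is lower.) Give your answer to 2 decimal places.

k*_K / k*_R ≈ 0.82

Steady-state k* = [s/(n + g + δ)]^(1/(1−α)), so the ratio is [ (s_K/(n + g + δ)_K) / (s_R/(n + g + δ)_R) ]^1.6949.
s_K/(n + g + δ)_K = 0.25/0.108 = 2.3148; s_R/(n + g + δ)_R = 0.25/0.096 = 2.6042.
Ratio = (2.3148/2.6042)^1.6949 = 0.8889^1.6949 ≈ 0.8191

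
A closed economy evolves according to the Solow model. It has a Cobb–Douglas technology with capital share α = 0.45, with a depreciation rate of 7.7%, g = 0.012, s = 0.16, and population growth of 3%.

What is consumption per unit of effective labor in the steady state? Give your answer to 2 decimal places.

Steady state requires s·f(k) = (n + g + δ)·k, i.e. s·k^α = (n + g + δ)·k.
Dividing both sides by k: k^(1−α) = s / (n + g + δ).
k^0.55 = 0.16 / (0.030 + 0.012 + 0.077) = 0.16 / 0.119 = 1.3445
k* = 1.3445^(1/0.55) ≈ 1.7130
y* = (k*)^α = 1.7130^0.45 ≈ 1.2741
c* = (1 − s)·y* = (1 − 0.16) × 1.2741 ≈ 1.0702

c* ≈ 1.07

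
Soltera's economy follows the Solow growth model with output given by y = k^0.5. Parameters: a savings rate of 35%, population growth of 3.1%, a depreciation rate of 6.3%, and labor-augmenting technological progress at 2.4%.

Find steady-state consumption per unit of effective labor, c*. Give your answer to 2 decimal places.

In steady state, investment equals break-even investment: s·k^α = (n + g + δ)·k.
Rearranging, k^(1−α) = s / (n + g + δ).
k^0.5 = 0.35 / (0.031 + 0.024 + 0.063) = 0.35 / 0.118 = 2.9661
k* = 2.9661^(1/0.5) ≈ 8.7977
y* = (k*)^α = 8.7977^0.5 ≈ 2.9661
c* = (1 − s)·y* = (1 − 0.35) × 2.9661 ≈ 1.9280

c* = 1.93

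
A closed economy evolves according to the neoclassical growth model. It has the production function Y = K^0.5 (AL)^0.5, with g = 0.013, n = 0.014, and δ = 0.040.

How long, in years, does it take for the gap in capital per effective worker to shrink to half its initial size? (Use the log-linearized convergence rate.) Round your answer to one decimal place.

t_½ ≈ 20.7 years

Near the steady state the convergence rate is λ = (1 − α)(n + g + δ).
λ = (1 − 0.5) × 0.067 = 0.5 × 0.067 = 0.0335
Half-life = ln 2 / λ = 0.6931 / 0.0335 ≈ 20.69 years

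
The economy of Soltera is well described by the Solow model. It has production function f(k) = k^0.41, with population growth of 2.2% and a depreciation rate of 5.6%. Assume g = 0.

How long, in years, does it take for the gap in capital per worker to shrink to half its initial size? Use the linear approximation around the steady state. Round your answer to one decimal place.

Near the steady state the convergence rate is λ = (1 − α)(n + δ).
λ = (1 − 0.41) × 0.078 = 0.59 × 0.078 = 0.04602
Half-life = ln 2 / λ = 0.6931 / 0.04602 ≈ 15.06 years

t_½ ≈ 15.1 years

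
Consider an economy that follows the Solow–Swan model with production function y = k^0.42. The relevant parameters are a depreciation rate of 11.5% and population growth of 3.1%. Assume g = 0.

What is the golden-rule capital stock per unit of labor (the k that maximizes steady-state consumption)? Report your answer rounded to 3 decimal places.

The golden rule sets f'(k) = n + δ, i.e. α·k^(α−1) = n + δ.
So k^(1−α) = α / (n + δ) = 0.42 / 0.146 = 2.8767.
k_gold = 2.8767^(1/0.58) ≈ 6.1830

k_gold ≈ 6.183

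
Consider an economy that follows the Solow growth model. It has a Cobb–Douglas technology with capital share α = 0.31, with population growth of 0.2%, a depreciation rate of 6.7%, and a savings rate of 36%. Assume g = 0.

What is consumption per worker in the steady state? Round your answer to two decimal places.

In steady state, investment equals break-even investment: s·k^α = (n + δ)·k.
Dividing both sides by k: k^(1−α) = s / (n + δ).
k^0.69 = 0.36 / (0.002 + 0.067) = 0.36 / 0.069 = 5.2174
k* = 5.2174^(1/0.69) ≈ 10.9594
y* = (k*)^α = 10.9594^0.31 ≈ 2.1006
c* = (1 − s)·y* = (1 − 0.36) × 2.1006 ≈ 1.3444

c* = 1.34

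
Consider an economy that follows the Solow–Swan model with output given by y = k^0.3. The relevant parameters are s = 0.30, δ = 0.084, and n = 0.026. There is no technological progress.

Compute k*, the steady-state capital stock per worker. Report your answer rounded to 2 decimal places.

k* = 4.19

In steady state, investment equals break-even investment: s·k^α = (n + δ)·k.
Dividing both sides by k: k^(1−α) = s / (n + δ).
k^0.7 = 0.30 / (0.026 + 0.084) = 0.30 / 0.110 = 2.7273
k* = 2.7273^(1/0.7) ≈ 4.1925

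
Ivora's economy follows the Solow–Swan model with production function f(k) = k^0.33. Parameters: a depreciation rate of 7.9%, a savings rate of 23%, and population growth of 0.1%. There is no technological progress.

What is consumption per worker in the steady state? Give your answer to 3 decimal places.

c* ≈ 1.295

At the steady state, Δk = 0, so s·k^α = (n + δ)·k.
Rearranging, k^(1−α) = s / (n + δ).
k^0.67 = 0.23 / (0.001 + 0.079) = 0.23 / 0.080 = 2.8750
k* = 2.8750^(1/0.67) ≈ 4.8365
y* = (k*)^α = 4.8365^0.33 ≈ 1.6823
c* = (1 − s)·y* = (1 − 0.23) × 1.6823 ≈ 1.2954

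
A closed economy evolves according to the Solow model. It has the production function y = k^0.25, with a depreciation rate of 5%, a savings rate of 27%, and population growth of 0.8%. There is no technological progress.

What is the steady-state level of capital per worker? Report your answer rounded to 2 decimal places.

Steady state requires s·f(k) = (n + δ)·k, i.e. s·k^α = (n + δ)·k.
Rearranging, k^(1−α) = s / (n + δ).
k^0.75 = 0.27 / (0.008 + 0.050) = 0.27 / 0.058 = 4.6552
k* = 4.6552^(1/0.75) ≈ 7.7729

k* = 7.77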